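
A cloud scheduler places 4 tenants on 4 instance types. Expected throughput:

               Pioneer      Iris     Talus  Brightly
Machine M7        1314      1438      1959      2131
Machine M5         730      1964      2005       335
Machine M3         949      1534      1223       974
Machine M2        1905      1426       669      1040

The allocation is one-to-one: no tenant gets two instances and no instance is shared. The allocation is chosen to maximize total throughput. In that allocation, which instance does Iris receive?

Optimal: Pioneer→Machine M2 (1905 ops/s), Iris→Machine M3 (1534 ops/s), Talus→Machine M5 (2005 ops/s), Brightly→Machine M7 (2131 ops/s) — total 1905+1534+2005+2131 = 7575 ops/s.
Row-greedy (each tenant in turn takes its best remaining instance) gives 6802 ops/s, worse by 773.
Next-best assignment: Pioneer→Machine M2, Iris→Machine M5, Talus→Machine M3, Brightly→Machine M7 = 7223 ops/s.
Checked against all permutations: 7575 ops/s is optimal.
Iris's own top instance is Machine M5 (1964 ops/s), but forcing Iris→Machine M5 and reassigning the rest optimally gives only 7223 ops/s — worse by 352.

Iris receives Machine M3.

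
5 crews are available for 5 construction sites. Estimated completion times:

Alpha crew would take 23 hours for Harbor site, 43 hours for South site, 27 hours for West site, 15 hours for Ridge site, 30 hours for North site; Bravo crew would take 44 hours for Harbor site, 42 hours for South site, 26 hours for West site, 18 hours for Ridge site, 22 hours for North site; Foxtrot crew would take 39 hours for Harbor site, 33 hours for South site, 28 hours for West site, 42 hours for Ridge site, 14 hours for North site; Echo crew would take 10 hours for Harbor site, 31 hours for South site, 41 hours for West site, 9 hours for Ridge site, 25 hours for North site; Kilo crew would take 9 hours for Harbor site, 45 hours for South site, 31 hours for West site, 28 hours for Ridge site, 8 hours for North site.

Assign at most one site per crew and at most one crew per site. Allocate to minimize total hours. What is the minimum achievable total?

Optimal: Alpha crew→Ridge site (15 hours), Bravo crew→West site (26 hours), Foxtrot crew→South site (33 hours), Echo crew→Harbor site (10 hours), Kilo crew→North site (8 hours) — total 15+26+33+10+8 = 92 hours.
Row-greedy (each crew in turn takes its cheapest remaining site) gives 120 hours, worse by 28.
Next-best assignment: Alpha crew→Ridge site, Bravo crew→West site, Foxtrot crew→North site, Echo crew→South site, Kilo crew→Harbor site = 95 hours.
Swapping Kilo crew↔Bravo crew (Kilo crew→West site 31 hours, Bravo crew→North site 22 hours) adds 19.
No other one-to-one assignment undercuts 92 hours.

Minimum total: 92 hours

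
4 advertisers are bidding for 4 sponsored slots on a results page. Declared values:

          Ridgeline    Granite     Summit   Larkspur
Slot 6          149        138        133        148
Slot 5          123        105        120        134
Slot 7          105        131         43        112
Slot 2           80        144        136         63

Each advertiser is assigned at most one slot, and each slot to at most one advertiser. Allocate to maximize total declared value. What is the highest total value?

Optimal: Ridgeline→Slot 6 ($149), Granite→Slot 7 ($131), Summit→Slot 2 ($136), Larkspur→Slot 5 ($134) — total 149+131+136+134 = $550.
Next-best assignment: Ridgeline→Slot 5, Granite→Slot 7, Summit→Slot 2, Larkspur→Slot 6 = $538.
Swapping Larkspur↔Summit (Larkspur→Slot 2 $63, Summit→Slot 5 $120) loses 87.
Checked against all permutations: $550 is optimal.

Maximum total: $550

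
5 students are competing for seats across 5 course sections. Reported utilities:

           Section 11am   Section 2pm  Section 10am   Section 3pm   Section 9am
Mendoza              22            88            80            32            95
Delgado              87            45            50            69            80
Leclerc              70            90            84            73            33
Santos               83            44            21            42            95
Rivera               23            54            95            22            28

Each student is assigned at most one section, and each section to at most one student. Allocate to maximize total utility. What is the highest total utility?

Maximum total: 438 points

Optimal: Mendoza→Section 2pm (88 points), Delgado→Section 11am (87 points), Leclerc→Section 3pm (73 points), Santos→Section 9am (95 points), Rivera→Section 10am (95 points) — total 88+87+73+95+95 = 438 points.
Column-greedy (each section in turn goes to its best remaining student) gives 409 points, worse by 29.
Every other assignment is strictly worse.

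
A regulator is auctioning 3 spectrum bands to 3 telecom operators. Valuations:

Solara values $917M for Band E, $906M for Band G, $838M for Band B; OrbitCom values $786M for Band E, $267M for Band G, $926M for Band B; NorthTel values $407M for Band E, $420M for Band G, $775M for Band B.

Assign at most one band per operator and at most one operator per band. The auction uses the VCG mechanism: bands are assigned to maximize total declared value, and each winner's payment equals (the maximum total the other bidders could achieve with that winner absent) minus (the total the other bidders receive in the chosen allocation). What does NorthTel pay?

NorthTel pays $151M.

Efficient allocation: Solara→Band G ($906M), OrbitCom→Band E ($786M), NorthTel→Band B ($775M); total welfare W = $2467M.
NorthTel receives Band B at value $775M, so the others get W − 775 = $1692M.
Without NorthTel: best allocation of the remaining 2 bidders over all 3 bands is Solara→Band E ($917M), OrbitCom→Band B ($926M), total $1843M.
VCG payment = (others' best without NorthTel) − (others' welfare with NorthTel) = 1843 − 1692 = $151M.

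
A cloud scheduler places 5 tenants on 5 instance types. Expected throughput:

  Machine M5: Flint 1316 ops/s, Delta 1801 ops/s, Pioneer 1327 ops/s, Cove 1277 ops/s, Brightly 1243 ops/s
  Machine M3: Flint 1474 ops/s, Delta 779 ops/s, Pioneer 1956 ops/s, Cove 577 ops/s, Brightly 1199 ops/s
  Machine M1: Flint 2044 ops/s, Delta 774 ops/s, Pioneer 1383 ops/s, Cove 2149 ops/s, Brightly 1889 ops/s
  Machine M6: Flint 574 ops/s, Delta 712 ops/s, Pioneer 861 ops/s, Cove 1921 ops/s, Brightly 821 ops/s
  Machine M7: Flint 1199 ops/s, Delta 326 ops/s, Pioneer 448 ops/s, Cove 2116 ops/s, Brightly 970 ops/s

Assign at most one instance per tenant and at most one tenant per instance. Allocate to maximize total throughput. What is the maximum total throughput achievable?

Optimal: Flint→Machine M7 (1199 ops/s), Delta→Machine M5 (1801 ops/s), Pioneer→Machine M3 (1956 ops/s), Cove→Machine M6 (1921 ops/s), Brightly→Machine M1 (1889 ops/s) — total 1199+1801+1956+1921+1889 = 8766 ops/s.
Column-greedy (each instance in turn goes to its best remaining tenant) gives 7926 ops/s, worse by 840.
Swapping Pioneer↔Flint (Pioneer→Machine M7 448 ops/s, Flint→Machine M3 1474 ops/s) loses 1233.

Maximum total: 8766 ops/s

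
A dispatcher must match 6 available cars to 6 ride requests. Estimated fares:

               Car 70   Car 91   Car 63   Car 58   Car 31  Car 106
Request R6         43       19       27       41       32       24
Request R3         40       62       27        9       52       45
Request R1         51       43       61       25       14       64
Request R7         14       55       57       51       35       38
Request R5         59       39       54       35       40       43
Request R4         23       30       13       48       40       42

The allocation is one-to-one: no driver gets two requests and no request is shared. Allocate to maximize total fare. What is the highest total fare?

Maximum total: $323

Optimal: Car 70→Request R5 ($59), Car 91→Request R3 ($62), Car 63→Request R7 ($57), Car 58→Request R6 ($41), Car 31→Request R4 ($40), Car 106→Request R1 ($64) — total 59+62+57+41+40+64 = $323.
Column-greedy (each request in turn goes to its best remaining driver) gives $314, worse by 9.
Swapping Car 70↔Car 31 (Car 70→Request R4 $23, Car 31→Request R5 $40) loses 36.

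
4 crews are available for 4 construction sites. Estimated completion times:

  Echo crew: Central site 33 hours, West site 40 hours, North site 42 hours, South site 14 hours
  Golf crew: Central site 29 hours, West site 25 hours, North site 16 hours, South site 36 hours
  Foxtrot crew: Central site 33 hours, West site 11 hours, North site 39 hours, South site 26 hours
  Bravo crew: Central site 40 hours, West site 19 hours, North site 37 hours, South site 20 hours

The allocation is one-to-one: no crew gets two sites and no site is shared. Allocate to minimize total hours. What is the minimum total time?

Min total: 80 hours

Optimal: Echo crew→Central site (33 hours), Golf crew→North site (16 hours), Foxtrot crew→West site (11 hours), Bravo crew→South site (20 hours) — total 33+16+11+20 = 80 hours.
Row-greedy (each crew in turn takes its cheapest remaining site) gives 81 hours, worse by 1.
Swapping Golf crew↔Echo crew (Golf crew→Central site 29 hours, Echo crew→North site 42 hours) adds 22.
No other one-to-one assignment undercuts 80 hours.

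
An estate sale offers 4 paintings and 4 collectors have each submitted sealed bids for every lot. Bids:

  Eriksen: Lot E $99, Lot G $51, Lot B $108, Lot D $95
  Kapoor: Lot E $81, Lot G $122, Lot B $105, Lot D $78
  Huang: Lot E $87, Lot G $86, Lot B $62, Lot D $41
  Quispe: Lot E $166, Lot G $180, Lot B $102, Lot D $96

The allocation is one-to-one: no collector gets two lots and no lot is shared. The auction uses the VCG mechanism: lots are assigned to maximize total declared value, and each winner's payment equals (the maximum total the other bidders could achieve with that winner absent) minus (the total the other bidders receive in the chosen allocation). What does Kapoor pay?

Efficient allocation: Eriksen→Lot D ($95), Kapoor→Lot B ($105), Huang→Lot E ($87), Quispe→Lot G ($180); total welfare W = $467.
Kapoor receives Lot B at value $105, so the others get W − 105 = $362.
Without Kapoor: best allocation of the remaining 3 bidders over all 4 lots is Eriksen→Lot B ($108), Huang→Lot E ($87), Quispe→Lot G ($180), total $375.
VCG payment = (others' best without Kapoor) − (others' welfare with Kapoor) = 375 − 362 = $13.

Kapoor pays $13.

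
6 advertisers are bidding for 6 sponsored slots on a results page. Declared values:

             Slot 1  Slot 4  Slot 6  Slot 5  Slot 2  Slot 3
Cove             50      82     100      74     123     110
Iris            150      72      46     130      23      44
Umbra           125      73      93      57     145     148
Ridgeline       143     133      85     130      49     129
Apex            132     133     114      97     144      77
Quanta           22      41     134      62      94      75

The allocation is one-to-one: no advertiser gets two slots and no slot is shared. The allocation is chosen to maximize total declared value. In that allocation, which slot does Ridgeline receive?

This is a one-to-one assignment (maximum-weight bipartite matching).
Optimal: Cove→Slot 2 ($123), Iris→Slot 1 ($150), Umbra→Slot 3 ($148), Ridgeline→Slot 5 ($130), Apex→Slot 4 ($133), Quanta→Slot 6 ($134) — total 123+150+148+130+133+134 = $818.
Max-entry greedy (repeatedly take the single best remaining cell) gives $783, worse by 35.
Swapping Ridgeline↔Iris (Ridgeline→Slot 1 $143, Iris→Slot 5 $130) loses 7.
Every other assignment is strictly worse.
Ridgeline's own top slot is Slot 1 ($143), but forcing Ridgeline→Slot 1 and reassigning the rest optimally gives only $811 — worse by 7.

Ridgeline receives Slot 5.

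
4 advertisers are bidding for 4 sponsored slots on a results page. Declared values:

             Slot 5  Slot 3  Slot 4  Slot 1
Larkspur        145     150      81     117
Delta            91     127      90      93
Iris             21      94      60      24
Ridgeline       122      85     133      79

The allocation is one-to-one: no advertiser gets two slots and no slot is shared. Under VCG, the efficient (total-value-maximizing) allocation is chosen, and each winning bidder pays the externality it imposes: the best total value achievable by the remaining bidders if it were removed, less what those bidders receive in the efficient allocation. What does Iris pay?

Iris pays $34.

Efficient allocation: Larkspur→Slot 5 ($145), Delta→Slot 1 ($93), Iris→Slot 3 ($94), Ridgeline→Slot 4 ($133); total welfare W = $465.
Iris receives Slot 3 at value $94, so the others get W − 94 = $371.
Without Iris: best allocation of the remaining 3 bidders over all 4 slots is Larkspur→Slot 5 ($145), Delta→Slot 3 ($127), Ridgeline→Slot 4 ($133), total $405.
VCG payment = (others' best without Iris) − (others' welfare with Iris) = 405 − 371 = $34.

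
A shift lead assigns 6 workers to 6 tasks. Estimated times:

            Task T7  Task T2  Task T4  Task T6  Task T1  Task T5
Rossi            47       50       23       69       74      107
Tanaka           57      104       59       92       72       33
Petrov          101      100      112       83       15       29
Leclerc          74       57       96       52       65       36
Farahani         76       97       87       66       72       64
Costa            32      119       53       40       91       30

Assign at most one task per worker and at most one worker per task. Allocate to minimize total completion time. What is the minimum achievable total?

Min total: 226 min

Treat this as an assignment problem: match each worker to one task.
Optimal: Rossi→Task T4 (23 min), Tanaka→Task T5 (33 min), Petrov→Task T1 (15 min), Leclerc→Task T2 (57 min), Farahani→Task T6 (66 min), Costa→Task T7 (32 min) — total 23+33+15+57+66+32 = 226 min.
Row-greedy (each worker in turn takes its cheapest remaining task) gives 318 min, worse by 92.
Next-best assignment: Rossi→Task T4, Tanaka→Task T5, Petrov→Task T1, Leclerc→Task T2, Farahani→Task T7, Costa→Task T6 = 244 min.
Every other assignment is strictly worse.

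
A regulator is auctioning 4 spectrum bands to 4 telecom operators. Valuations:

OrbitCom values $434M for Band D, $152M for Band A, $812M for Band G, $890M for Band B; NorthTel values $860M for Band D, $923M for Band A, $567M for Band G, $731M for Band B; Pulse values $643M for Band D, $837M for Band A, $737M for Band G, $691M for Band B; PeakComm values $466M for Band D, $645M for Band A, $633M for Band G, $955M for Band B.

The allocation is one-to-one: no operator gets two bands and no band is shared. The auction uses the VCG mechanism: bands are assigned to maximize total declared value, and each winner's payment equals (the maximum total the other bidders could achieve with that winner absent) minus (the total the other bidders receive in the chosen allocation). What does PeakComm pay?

Efficient allocation: OrbitCom→Band G ($812M), NorthTel→Band D ($860M), Pulse→Band A ($837M), PeakComm→Band B ($955M); total welfare W = $3464M.
PeakComm receives Band B at value $955M, so the others get W − 955 = $2509M.
Without PeakComm: best allocation of the remaining 3 bidders over all 4 bands is OrbitCom→Band B ($890M), NorthTel→Band D ($860M), Pulse→Band A ($837M), total $2587M.
VCG payment = (others' best without PeakComm) − (others' welfare with PeakComm) = 2587 − 2509 = $78M.

PeakComm pays $78M.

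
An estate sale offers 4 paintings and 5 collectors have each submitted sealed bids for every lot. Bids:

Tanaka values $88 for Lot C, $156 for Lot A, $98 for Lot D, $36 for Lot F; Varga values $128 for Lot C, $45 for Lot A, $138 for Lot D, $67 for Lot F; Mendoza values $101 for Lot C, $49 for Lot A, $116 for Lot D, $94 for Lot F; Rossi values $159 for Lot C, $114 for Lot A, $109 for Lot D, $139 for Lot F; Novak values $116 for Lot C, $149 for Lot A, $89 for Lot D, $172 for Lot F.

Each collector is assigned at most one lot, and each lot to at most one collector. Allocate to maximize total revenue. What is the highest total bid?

Optimal: Rossi→Lot C ($159), Tanaka→Lot A ($156), Varga→Lot D ($138), Novak→Lot F ($172) — total 159+156+138+172 = $625.
Row-greedy (each collector in turn takes its best remaining lot) gives $534, worse by 91.
No other one-to-one assignment exceeds $625.

Max total: $625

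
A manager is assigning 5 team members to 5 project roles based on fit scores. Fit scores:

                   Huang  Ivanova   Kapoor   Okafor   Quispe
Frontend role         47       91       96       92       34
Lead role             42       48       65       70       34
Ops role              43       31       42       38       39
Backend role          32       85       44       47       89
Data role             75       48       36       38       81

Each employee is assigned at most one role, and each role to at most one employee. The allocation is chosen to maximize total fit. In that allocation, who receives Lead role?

This is the linear assignment problem.
Optimal: Huang→Ops role (43 pts), Ivanova→Backend role (85 pts), Kapoor→Frontend role (96 pts), Okafor→Lead role (70 pts), Quispe→Data role (81 pts) — total 43+85+96+70+81 = 375 pts.
Column-greedy (each role in turn goes to its best remaining employee) gives 346 pts, worse by 29.
No other one-to-one assignment exceeds 375 pts.
Okafor's own top role is Frontend role (92 pts), but forcing Okafor→Frontend role and reassigning the rest optimally gives only 366 pts — worse by 9.

Okafor receives Lead role.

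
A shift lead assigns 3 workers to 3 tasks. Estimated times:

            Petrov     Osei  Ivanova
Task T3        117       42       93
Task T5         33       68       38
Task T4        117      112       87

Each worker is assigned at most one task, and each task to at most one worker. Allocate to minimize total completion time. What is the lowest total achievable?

This is a one-to-one assignment (minimum-cost bipartite matching).
Optimal: Petrov→Task T5 (33 min), Osei→Task T3 (42 min), Ivanova→Task T4 (87 min) — total 33+42+87 = 162 min.
Next-best assignment: Petrov→Task T4, Osei→Task T3, Ivanova→Task T5 = 197 min.
Every other assignment is strictly worse.

Minimum total: 162 min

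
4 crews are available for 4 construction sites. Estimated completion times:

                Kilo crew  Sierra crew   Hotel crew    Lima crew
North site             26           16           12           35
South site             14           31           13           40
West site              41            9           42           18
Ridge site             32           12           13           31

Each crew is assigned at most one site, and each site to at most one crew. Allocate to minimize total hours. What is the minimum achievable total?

Minimum total: 56 hours

Optimal: Kilo crew→South site (14 hours), Sierra crew→Ridge site (12 hours), Hotel crew→North site (12 hours), Lima crew→West site (18 hours) — total 14+12+12+18 = 56 hours.
Min-entry greedy (repeatedly take the single cheapest remaining cell) gives 66 hours, worse by 10.
Swapping Sierra crew↔Kilo crew (Sierra crew→South site 31 hours, Kilo crew→Ridge site 32 hours) adds 37.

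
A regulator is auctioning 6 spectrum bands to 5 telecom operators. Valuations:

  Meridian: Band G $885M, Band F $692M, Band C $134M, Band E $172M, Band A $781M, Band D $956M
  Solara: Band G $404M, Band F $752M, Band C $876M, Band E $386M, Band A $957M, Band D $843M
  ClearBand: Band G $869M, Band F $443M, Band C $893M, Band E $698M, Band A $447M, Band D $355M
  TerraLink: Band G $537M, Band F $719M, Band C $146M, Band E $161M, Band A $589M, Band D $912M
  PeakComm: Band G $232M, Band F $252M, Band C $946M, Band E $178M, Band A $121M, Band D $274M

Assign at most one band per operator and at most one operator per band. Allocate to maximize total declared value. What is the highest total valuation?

Max total: $4447M

Optimal: Meridian→Band D ($956M), Solara→Band A ($957M), ClearBand→Band G ($869M), TerraLink→Band F ($719M), PeakComm→Band C ($946M) — total 956+957+869+719+946 = $4447M.
Column-greedy (each band in turn goes to its best remaining operator) gives $3870M, worse by 577.
Next-best assignment: Meridian→Band G, Solara→Band A, ClearBand→Band E, TerraLink→Band D, PeakComm→Band C = $4398M.
Swapping PeakComm↔Solara (PeakComm→Band A $121M, Solara→Band C $876M) loses 906.
No other one-to-one assignment exceeds $4447M.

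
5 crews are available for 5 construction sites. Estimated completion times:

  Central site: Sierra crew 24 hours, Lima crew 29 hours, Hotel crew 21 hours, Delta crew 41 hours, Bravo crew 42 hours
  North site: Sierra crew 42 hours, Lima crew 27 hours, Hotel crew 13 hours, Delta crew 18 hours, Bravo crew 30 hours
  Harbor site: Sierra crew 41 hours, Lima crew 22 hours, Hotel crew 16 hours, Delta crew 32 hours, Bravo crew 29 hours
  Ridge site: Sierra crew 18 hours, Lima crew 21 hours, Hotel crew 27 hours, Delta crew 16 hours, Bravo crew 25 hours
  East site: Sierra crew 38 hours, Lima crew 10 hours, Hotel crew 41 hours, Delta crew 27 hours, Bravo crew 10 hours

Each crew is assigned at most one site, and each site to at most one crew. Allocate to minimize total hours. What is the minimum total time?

Optimal: Sierra crew→Central site (24 hours), Lima crew→Harbor site (22 hours), Hotel crew→North site (13 hours), Delta crew→Ridge site (16 hours), Bravo crew→East site (10 hours) — total 24+22+13+16+10 = 85 hours.
Swapping Lima crew↔Hotel crew (Lima crew→North site 27 hours, Hotel crew→Harbor site 16 hours) adds 8.
Every other assignment is strictly worse.

Minimum total: 85 hours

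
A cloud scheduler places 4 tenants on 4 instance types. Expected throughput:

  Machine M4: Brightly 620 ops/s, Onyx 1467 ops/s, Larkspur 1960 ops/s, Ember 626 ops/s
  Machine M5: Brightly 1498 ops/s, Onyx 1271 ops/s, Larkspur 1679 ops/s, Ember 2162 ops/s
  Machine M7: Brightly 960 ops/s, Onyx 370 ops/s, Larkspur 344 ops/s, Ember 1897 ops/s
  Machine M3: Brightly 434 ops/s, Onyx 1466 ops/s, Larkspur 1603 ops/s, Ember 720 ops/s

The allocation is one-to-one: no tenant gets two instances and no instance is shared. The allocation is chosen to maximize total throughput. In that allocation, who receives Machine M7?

Ember receives Machine M7.

Treat this as an assignment problem: match each tenant to one instance.
Optimal: Brightly→Machine M5 (1498 ops/s), Onyx→Machine M3 (1466 ops/s), Larkspur→Machine M4 (1960 ops/s), Ember→Machine M7 (1897 ops/s) — total 1498+1466+1960+1897 = 6821 ops/s.
Row-greedy (each tenant in turn takes its best remaining instance) gives 6465 ops/s, worse by 356.
Swapping Ember↔Larkspur (Ember→Machine M4 626 ops/s, Larkspur→Machine M7 344 ops/s) loses 2887.
Ember's own top instance is Machine M5 (2162 ops/s), but forcing Ember→Machine M5 and reassigning the rest optimally gives only 6548 ops/s — worse by 273.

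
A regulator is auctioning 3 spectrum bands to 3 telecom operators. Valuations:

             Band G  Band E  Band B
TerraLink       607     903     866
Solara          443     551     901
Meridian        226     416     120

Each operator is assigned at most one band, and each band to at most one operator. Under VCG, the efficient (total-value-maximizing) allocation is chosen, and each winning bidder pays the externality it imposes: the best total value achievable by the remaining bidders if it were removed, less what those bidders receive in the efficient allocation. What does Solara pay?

Efficient allocation: TerraLink→Band E ($903M), Solara→Band B ($901M), Meridian→Band G ($226M); total welfare W = $2030M.
Solara receives Band B at value $901M, so the others get W − 901 = $1129M.
Without Solara: best allocation of the remaining 2 bidders over all 3 bands is TerraLink→Band B ($866M), Meridian→Band E ($416M), total $1282M.
VCG payment = (others' best without Solara) − (others' welfare with Solara) = 1282 − 1129 = $153M.

Solara pays $153M.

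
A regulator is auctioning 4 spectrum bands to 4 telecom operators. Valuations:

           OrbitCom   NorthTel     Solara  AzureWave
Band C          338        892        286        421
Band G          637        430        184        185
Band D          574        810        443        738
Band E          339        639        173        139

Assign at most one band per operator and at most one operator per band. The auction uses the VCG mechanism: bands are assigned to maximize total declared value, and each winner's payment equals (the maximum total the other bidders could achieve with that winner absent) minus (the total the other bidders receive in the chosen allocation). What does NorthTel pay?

Efficient allocation: OrbitCom→Band G ($637M), NorthTel→Band C ($892M), Solara→Band E ($173M), AzureWave→Band D ($738M); total welfare W = $2440M.
NorthTel receives Band C at value $892M, so the others get W − 892 = $1548M.
Without NorthTel: best allocation of the remaining 3 bidders over all 4 bands is OrbitCom→Band G ($637M), Solara→Band C ($286M), AzureWave→Band D ($738M), total $1661M.
VCG payment = (others' best without NorthTel) − (others' welfare with NorthTel) = 1661 − 1548 = $113M.

NorthTel pays $113M.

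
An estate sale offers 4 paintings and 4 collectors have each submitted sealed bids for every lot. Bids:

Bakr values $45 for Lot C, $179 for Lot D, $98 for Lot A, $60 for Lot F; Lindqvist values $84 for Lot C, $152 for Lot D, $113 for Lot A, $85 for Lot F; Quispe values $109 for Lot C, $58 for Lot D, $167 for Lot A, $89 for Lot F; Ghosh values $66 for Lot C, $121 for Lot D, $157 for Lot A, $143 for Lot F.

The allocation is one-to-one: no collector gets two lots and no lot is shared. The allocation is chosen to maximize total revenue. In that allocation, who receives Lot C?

This is the linear assignment problem.
Optimal: Bakr→Lot D ($179), Lindqvist→Lot C ($84), Quispe→Lot A ($167), Ghosh→Lot F ($143) — total 179+84+167+143 = $573.
Column-greedy (each lot in turn goes to its best remaining collector) gives $530, worse by 43.
Swapping Ghosh↔Quispe (Ghosh→Lot A $157, Quispe→Lot F $89) loses 64.
Every other assignment is strictly worse.
Lindqvist's own top lot is Lot D ($152), but forcing Lindqvist→Lot D and reassigning the rest optimally gives only $507 — worse by 66.

Lindqvist receives Lot C.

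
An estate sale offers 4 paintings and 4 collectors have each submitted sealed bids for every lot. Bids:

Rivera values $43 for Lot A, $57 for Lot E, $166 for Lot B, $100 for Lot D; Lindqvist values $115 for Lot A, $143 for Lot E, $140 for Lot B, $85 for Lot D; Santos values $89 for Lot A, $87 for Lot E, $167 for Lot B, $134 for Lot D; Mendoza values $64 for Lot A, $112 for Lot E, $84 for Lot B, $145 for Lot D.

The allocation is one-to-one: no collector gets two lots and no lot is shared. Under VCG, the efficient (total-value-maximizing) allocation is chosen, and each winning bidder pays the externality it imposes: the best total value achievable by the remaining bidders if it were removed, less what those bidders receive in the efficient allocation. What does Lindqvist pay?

Lindqvist pays $12.

Efficient allocation: Rivera→Lot B ($166), Lindqvist→Lot E ($143), Santos→Lot A ($89), Mendoza→Lot D ($145); total welfare W = $543.
Lindqvist receives Lot E at value $143, so the others get W − 143 = $400.
Without Lindqvist: best allocation of the remaining 3 bidders over all 4 lots is Rivera→Lot B ($166), Santos→Lot D ($134), Mendoza→Lot E ($112), total $412.
VCG payment = (others' best without Lindqvist) − (others' welfare with Lindqvist) = 412 − 400 = $12.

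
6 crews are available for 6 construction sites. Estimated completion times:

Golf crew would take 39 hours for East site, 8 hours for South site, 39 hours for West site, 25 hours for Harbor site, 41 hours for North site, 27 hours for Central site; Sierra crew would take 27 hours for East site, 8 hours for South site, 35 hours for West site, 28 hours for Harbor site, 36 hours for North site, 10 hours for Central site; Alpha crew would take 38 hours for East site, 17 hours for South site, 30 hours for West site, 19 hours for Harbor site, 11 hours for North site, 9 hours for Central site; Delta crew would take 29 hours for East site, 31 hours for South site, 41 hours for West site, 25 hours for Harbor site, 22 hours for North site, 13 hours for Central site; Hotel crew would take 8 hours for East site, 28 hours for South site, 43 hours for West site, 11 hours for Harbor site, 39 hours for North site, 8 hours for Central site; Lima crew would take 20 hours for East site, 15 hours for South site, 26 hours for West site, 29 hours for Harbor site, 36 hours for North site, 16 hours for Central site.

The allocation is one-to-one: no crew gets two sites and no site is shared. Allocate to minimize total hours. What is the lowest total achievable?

Min total: 88 hours

Optimal: Golf crew→South site (8 hours), Sierra crew→Central site (10 hours), Alpha crew→North site (11 hours), Delta crew→Harbor site (25 hours), Hotel crew→East site (8 hours), Lima crew→West site (26 hours) — total 8+10+11+25+8+26 = 88 hours.
Min-entry greedy (repeatedly take the single cheapest remaining cell) gives 101 hours, worse by 13.
Next-best assignment: Golf crew→Harbor site, Sierra crew→South site, Alpha crew→North site, Delta crew→Central site, Hotel crew→East site, Lima crew→West site = 91 hours.
Checked against all permutations: 88 hours is optimal.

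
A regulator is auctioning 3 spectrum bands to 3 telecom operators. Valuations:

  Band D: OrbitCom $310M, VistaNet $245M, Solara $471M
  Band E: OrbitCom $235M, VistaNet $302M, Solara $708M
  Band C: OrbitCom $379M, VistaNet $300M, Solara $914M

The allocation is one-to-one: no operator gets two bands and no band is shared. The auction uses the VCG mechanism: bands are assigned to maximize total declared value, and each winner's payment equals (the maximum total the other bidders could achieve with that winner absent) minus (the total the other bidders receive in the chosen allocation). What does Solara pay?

Efficient allocation: OrbitCom→Band D ($310M), VistaNet→Band E ($302M), Solara→Band C ($914M); total welfare W = $1526M.
Solara receives Band C at value $914M, so the others get W − 914 = $612M.
Without Solara: best allocation of the remaining 2 bidders over all 3 bands is OrbitCom→Band C ($379M), VistaNet→Band E ($302M), total $681M.
VCG payment = (others' best without Solara) − (others' welfare with Solara) = 681 − 612 = $69M.

Solara pays $69M.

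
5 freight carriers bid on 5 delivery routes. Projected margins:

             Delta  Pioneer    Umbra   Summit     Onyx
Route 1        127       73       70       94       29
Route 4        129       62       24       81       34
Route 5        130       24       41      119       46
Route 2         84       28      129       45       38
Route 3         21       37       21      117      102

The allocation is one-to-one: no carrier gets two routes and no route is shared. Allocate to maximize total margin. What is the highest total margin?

Maximum total: $552k

Optimal: Delta→Route 4 ($129k), Pioneer→Route 1 ($73k), Umbra→Route 2 ($129k), Summit→Route 5 ($119k), Onyx→Route 3 ($102k) — total 129+73+129+119+102 = $552k.
Checked against all permutations: $552k is optimal.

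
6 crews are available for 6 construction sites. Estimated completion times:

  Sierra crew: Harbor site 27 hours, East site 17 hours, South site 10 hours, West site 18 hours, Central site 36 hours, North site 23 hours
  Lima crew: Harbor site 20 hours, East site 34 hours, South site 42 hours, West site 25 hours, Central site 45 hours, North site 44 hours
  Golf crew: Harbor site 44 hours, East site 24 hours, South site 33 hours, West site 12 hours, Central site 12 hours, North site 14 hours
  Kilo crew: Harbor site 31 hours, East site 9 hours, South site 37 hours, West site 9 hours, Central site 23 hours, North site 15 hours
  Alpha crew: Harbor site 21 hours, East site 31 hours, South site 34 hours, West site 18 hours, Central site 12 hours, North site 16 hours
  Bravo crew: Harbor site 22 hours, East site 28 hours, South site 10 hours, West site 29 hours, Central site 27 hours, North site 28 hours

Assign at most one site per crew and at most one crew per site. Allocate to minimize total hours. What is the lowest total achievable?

Minimum total: 82 hours

Optimal: Sierra crew→East site (17 hours), Lima crew→Harbor site (20 hours), Golf crew→North site (14 hours), Kilo crew→West site (9 hours), Alpha crew→Central site (12 hours), Bravo crew→South site (10 hours) — total 17+20+14+9+12+10 = 82 hours.
Next-best assignment: Sierra crew→West site, Lima crew→Harbor site, Golf crew→North site, Kilo crew→East site, Alpha crew→Central site, Bravo crew→South site = 83 hours.
Swapping Kilo crew↔Lima crew (Kilo crew→Harbor site 31 hours, Lima crew→West site 25 hours) adds 27.
No other one-to-one assignment undercuts 82 hours.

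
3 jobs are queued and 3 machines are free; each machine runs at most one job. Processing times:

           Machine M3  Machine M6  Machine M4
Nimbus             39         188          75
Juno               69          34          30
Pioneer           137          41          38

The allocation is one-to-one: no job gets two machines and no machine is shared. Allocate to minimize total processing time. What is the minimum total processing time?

Min total: 110 min

Optimal: Nimbus→Machine M3 (39 min), Juno→Machine M4 (30 min), Pioneer→Machine M6 (41 min) — total 39+30+41 = 110 min.
Column-greedy (each machine in turn goes to its cheapest remaining job) gives 111 min, worse by 1.
Swapping Juno↔Pioneer (Juno→Machine M6 34 min, Pioneer→Machine M4 38 min) adds 1.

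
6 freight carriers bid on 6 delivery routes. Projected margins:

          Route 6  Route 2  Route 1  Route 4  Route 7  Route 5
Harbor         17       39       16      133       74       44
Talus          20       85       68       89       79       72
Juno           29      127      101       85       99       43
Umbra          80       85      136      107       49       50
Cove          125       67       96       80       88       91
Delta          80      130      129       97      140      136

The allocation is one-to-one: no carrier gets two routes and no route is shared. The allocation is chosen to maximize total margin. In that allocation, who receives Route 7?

Optimal: Harbor→Route 4 ($133k), Talus→Route 7 ($79k), Juno→Route 2 ($127k), Umbra→Route 1 ($136k), Cove→Route 6 ($125k), Delta→Route 5 ($136k) — total 133+79+127+136+125+136 = $736k.
Column-greedy (each route in turn goes to its best remaining carrier) gives $695k, worse by 41.
Next-best assignment: Harbor→Route 4, Talus→Route 5, Juno→Route 2, Umbra→Route 1, Cove→Route 6, Delta→Route 7 = $733k.
Swapping Cove↔Delta (Cove→Route 5 $91k, Delta→Route 6 $80k) loses 90.
No other one-to-one assignment exceeds $736k.
Talus's own top route is Route 4 ($89k), but forcing Talus→Route 4 and reassigning the rest optimally gives only $687k — worse by 49.

Talus receives Route 7.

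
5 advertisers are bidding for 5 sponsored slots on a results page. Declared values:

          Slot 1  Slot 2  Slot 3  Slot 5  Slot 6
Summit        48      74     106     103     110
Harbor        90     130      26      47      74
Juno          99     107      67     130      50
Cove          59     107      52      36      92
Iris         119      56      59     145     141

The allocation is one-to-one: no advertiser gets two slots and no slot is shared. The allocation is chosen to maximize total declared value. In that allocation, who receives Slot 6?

Optimal: Summit→Slot 3 ($106), Harbor→Slot 2 ($130), Juno→Slot 5 ($130), Cove→Slot 6 ($92), Iris→Slot 1 ($119) — total 106+130+130+92+119 = $577.
Max-entry greedy (repeatedly take the single best remaining cell) gives $536, worse by 41.
Swapping Summit↔Cove (Summit→Slot 6 $110, Cove→Slot 3 $52) loses 36.
No other one-to-one assignment exceeds $577.
Cove's own top slot is Slot 2 ($107), but forcing Cove→Slot 2 and reassigning the rest optimally gives only $574 — worse by 3.

Cove receives Slot 6.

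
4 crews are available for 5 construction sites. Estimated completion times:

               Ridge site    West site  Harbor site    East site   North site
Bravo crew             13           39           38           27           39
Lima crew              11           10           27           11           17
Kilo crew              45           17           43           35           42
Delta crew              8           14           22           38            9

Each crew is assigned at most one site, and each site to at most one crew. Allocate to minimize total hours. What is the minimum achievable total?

Optimal: Bravo crew→Ridge site (13 hours), Lima crew→East site (11 hours), Kilo crew→West site (17 hours), Delta crew→North site (9 hours) — total 13+11+17+9 = 50 hours.
Column-greedy (each site in turn goes to its cheapest remaining crew) gives 91 hours, worse by 41.
Swapping Delta crew↔Bravo crew (Delta crew→Ridge site 8 hours, Bravo crew→North site 39 hours) adds 25.

Min total: 50 hours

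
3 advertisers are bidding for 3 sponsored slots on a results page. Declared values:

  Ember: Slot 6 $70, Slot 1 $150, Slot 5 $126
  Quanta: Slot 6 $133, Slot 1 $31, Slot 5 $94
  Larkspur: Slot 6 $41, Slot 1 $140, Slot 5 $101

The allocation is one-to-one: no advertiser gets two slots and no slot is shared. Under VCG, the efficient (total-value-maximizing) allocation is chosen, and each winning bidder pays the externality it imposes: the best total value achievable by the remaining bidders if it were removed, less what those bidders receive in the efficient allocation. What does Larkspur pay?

Efficient allocation: Ember→Slot 5 ($126), Quanta→Slot 6 ($133), Larkspur→Slot 1 ($140); total welfare W = $399.
Larkspur receives Slot 1 at value $140, so the others get W − 140 = $259.
Without Larkspur: best allocation of the remaining 2 bidders over all 3 slots is Ember→Slot 1 ($150), Quanta→Slot 6 ($133), total $283.
VCG payment = (others' best without Larkspur) − (others' welfare with Larkspur) = 283 − 259 = $24.

Larkspur pays $24.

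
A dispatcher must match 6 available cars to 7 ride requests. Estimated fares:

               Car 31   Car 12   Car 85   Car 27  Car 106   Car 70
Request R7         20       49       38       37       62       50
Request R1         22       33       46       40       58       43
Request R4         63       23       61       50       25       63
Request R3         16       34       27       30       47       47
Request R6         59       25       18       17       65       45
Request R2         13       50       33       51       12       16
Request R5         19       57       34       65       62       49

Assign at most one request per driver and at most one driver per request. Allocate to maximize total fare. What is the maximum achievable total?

Maximum total: $345

Optimal: Car 31→Request R6 ($59), Car 12→Request R2 ($50), Car 85→Request R1 ($46), Car 27→Request R5 ($65), Car 106→Request R7 ($62), Car 70→Request R4 ($63) — total 59+50+46+65+62+63 = $345.
Column-greedy (each request in turn goes to its best remaining driver) gives $294, worse by 51.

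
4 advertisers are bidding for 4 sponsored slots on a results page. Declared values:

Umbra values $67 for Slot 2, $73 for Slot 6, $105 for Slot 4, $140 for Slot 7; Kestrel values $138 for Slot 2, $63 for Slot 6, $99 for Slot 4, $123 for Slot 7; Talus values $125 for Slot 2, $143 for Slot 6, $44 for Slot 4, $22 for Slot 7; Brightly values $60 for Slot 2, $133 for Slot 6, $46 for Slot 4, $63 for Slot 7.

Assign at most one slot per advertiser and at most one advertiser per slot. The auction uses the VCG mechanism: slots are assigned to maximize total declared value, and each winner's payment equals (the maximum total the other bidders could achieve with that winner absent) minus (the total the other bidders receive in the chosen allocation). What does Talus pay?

Talus pays $39.

Efficient allocation: Umbra→Slot 7 ($140), Kestrel→Slot 4 ($99), Talus→Slot 2 ($125), Brightly→Slot 6 ($133); total welfare W = $497.
Talus receives Slot 2 at value $125, so the others get W − 125 = $372.
Without Talus: best allocation of the remaining 3 bidders over all 4 slots is Umbra→Slot 7 ($140), Kestrel→Slot 2 ($138), Brightly→Slot 6 ($133), total $411.
VCG payment = (others' best without Talus) − (others' welfare with Talus) = 411 − 372 = $39.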